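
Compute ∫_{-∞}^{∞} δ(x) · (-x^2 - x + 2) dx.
2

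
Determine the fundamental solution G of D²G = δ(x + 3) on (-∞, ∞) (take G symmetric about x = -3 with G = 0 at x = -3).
\frac{|x + 3|}{2}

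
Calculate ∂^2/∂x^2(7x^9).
504 x^{7}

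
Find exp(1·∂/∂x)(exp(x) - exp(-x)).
2 \sinh{\left(x + 1 \right)}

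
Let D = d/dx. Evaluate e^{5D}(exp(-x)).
e^{- x - 5}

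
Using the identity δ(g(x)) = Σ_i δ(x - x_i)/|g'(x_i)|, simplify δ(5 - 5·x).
\frac{\delta(x - 1)}{5}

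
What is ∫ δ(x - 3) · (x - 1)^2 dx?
4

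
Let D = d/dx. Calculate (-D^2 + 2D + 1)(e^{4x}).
- 7 e^{4 x}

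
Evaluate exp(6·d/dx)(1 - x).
- x - 5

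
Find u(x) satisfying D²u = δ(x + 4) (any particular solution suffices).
\frac{|x + 4|}{2}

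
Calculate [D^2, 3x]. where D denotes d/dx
6D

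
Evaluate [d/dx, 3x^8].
24 x^{7}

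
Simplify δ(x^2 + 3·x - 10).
\frac{\delta(x - 2) + \delta(x + 5)}{7}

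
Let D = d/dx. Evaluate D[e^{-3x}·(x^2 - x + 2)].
\left(- 3 x^{2} + 5 x - 7\right) e^{- 3 x}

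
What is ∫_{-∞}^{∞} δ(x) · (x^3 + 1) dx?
1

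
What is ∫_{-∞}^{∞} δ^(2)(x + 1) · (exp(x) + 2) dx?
e^{-1}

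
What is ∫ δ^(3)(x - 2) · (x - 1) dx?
0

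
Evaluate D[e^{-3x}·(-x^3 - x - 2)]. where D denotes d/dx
\left(3 x^{3} - 3 x^{2} + 3 x + 5\right) e^{- 3 x}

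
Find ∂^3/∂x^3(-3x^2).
0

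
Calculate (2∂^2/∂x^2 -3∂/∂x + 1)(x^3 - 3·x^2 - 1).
x^{3} - 12 x^{2} + 30 x - 13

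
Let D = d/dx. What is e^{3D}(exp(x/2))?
e^{\frac{x}{2} + \frac{3}{2}}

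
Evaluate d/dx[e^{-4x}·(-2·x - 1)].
2 \left(4 x + 1\right) e^{- 4 x}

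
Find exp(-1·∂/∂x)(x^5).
x^{5} - 5 x^{4} + 10 x^{3} - 10 x^{2} + 5 x - 1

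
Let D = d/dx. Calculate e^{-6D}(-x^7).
- x^{7} + 42 x^{6} - 756 x^{5} + 7560 x^{4} - 45360 x^{3} + 163296 x^{2} - 326592 x + 279936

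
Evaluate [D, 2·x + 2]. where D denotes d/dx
2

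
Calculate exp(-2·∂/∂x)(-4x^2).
- 4 x^{2} + 16 x - 16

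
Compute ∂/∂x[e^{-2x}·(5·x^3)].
x^{2} \left(15 - 10 x\right) e^{- 2 x}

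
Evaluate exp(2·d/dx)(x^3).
x^{3} + 6 x^{2} + 12 x + 8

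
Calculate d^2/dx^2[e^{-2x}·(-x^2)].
2 \left(- 2 x^{2} + 4 x - 1\right) e^{- 2 x}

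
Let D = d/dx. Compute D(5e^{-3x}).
- 15 e^{- 3 x}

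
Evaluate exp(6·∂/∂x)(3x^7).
3 x^{7} + 126 x^{6} + 2268 x^{5} + 22680 x^{4} + 136080 x^{3} + 489888 x^{2} + 979776 x + 839808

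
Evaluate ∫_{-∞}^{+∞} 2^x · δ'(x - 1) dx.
- \log{\left(4 \right)}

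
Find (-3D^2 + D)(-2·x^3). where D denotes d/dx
6 x \left(6 - x\right)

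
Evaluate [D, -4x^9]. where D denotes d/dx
- 36 x^{8}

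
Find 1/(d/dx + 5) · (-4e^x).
- \frac{2 e^{x}}{3}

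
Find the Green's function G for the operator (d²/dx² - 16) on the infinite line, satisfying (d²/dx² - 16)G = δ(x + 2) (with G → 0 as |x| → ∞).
-\frac{e^{-4|x + 2|}}{8}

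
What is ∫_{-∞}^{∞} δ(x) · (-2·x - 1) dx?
-1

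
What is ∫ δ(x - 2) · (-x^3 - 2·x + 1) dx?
-11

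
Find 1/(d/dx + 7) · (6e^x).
\frac{3 e^{x}}{4}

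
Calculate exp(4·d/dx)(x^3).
x^{3} + 12 x^{2} + 48 x + 64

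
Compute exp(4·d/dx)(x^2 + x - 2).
x^{2} + 9 x + 18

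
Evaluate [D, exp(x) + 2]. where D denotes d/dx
e^{x}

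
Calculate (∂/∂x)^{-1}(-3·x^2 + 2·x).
- x^{3} + x^{2}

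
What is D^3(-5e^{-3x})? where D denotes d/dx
135 e^{- 3 x}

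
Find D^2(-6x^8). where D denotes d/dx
- 336 x^{6}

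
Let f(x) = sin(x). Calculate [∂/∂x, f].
\cos{\left(x \right)}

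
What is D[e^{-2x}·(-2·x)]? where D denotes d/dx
2 \left(2 x - 1\right) e^{- 2 x}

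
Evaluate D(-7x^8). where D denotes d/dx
- 56 x^{7}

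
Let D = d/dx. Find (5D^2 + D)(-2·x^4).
8 x^{2} \left(- x - 15\right)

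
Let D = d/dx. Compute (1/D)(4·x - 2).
2 x^{2} - 2 x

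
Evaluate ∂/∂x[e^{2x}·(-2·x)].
\left(- 4 x - 2\right) e^{2 x}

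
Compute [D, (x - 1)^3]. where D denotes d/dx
3 \left(x - 1\right)^{2}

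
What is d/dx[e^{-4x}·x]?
\left(1 - 4 x\right) e^{- 4 x}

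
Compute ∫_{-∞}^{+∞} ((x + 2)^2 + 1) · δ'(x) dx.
-4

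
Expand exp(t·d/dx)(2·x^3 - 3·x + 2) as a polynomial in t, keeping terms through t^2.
6 t^{2} x + 3 t \left(2 x^{2} - 1\right) + 2 x^{3} - 3 x + 2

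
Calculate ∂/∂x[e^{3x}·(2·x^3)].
6 x^{2} \left(x + 1\right) e^{3 x}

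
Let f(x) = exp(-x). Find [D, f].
- e^{- x}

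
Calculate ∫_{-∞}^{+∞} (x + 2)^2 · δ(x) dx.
4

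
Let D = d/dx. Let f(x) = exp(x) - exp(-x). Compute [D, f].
2 \cosh{\left(x \right)}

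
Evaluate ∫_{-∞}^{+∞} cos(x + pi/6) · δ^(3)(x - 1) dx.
- \sin{\left(\frac{\pi}{6} + 1 \right)}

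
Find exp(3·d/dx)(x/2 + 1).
\frac{x}{2} + \frac{5}{2}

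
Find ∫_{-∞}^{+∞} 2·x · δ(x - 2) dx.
4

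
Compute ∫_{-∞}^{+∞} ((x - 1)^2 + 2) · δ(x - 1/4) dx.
\frac{41}{16}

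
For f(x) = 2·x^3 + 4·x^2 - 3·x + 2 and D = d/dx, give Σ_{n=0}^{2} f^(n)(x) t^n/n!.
t^{2} \left(6 x + 4\right) + t \left(6 x^{2} + 8 x - 3\right) + 2 x^{3} + 4 x^{2} - 3 x + 2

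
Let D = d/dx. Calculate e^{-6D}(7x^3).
7 x^{3} - 126 x^{2} + 756 x - 1512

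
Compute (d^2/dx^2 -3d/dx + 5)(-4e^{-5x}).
- 180 e^{- 5 x}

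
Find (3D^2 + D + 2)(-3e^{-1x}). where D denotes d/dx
- 12 e^{- x}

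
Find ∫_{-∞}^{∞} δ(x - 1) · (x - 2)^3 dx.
-1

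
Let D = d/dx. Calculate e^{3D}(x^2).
x^{2} + 6 x + 9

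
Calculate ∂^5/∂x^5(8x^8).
53760 x^{3}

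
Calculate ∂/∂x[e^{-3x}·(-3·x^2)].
3 x \left(3 x - 2\right) e^{- 3 x}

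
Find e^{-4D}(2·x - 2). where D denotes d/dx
2 x - 10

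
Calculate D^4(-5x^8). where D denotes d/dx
- 8400 x^{4}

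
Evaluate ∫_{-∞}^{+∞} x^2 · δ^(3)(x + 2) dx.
0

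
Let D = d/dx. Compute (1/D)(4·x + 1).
2 x^{2} + x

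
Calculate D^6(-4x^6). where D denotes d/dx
-2880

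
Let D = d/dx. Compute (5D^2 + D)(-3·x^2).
- 6 x - 30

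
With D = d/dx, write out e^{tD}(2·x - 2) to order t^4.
2 t + 2 x - 2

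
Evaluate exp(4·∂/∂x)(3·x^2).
3 x^{2} + 24 x + 48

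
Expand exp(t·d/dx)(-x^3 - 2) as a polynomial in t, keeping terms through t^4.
- t^{3} - 3 t^{2} x - 3 t x^{2} - x^{3} - 2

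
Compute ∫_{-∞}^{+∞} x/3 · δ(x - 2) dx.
\frac{2}{3}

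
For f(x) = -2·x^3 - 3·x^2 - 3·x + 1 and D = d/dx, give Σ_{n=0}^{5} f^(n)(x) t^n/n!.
- 2 t^{3} - t^{2} \left(6 x + 3\right) - 3 t \left(2 x^{2} + 2 x + 1\right) - 2 x^{3} - 3 x^{2} - 3 x + 1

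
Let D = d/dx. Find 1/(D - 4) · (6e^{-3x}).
- \frac{6 e^{- 3 x}}{7}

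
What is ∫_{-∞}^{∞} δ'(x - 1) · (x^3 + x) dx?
-4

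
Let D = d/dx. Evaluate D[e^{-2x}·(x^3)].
x^{2} \left(3 - 2 x\right) e^{- 2 x}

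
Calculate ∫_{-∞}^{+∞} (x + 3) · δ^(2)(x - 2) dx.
0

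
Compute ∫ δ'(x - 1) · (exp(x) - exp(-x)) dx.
- 2 \cosh{\left(1 \right)}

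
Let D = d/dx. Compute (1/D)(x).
\frac{x^{2}}{2}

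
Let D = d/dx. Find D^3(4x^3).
24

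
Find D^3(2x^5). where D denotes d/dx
120 x^{2}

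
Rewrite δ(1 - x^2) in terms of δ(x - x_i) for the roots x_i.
\frac{\delta(x - 1) + \delta(x + 1)}{2}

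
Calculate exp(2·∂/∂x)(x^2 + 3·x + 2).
x^{2} + 7 x + 12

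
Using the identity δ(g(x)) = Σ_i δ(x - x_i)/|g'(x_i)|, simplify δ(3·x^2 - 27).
\frac{\delta(x - 3) + \delta(x + 3)}{18}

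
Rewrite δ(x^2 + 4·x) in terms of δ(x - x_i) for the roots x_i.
\frac{\delta(x + 4) + \delta(x)}{4}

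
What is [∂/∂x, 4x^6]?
24 x^{5}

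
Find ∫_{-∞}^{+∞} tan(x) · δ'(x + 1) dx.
- \tan^{2}{\left(1 \right)} - 1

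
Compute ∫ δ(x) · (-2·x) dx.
0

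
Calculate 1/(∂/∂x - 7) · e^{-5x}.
- \frac{e^{- 5 x}}{12}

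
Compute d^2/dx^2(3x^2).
6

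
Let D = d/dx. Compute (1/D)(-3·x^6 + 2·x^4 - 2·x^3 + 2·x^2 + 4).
- \frac{3 x^{7}}{7} + \frac{2 x^{5}}{5} - \frac{x^{4}}{2} + \frac{2 x^{3}}{3} + 4 x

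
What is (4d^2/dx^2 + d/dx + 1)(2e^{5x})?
212 e^{5 x}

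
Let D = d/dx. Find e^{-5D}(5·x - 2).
5 x - 27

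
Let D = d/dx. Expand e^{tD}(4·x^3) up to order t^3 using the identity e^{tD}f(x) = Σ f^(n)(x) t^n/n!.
4 t^{3} + 12 t^{2} x + 12 t x^{2} + 4 x^{3}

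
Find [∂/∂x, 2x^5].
10 x^{4}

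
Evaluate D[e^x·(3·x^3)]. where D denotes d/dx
3 x^{2} \left(x + 3\right) e^{x}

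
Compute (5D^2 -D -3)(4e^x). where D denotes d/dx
4 e^{x}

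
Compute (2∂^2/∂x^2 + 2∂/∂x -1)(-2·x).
2 x - 4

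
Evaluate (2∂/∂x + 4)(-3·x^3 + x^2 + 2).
- 12 x^{3} - 14 x^{2} + 4 x + 8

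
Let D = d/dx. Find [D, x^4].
4 x^{3}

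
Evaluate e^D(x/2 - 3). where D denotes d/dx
\frac{x}{2} - \frac{5}{2}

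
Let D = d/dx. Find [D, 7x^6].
42 x^{5}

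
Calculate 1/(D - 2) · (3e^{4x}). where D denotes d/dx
\frac{3 e^{4 x}}{2}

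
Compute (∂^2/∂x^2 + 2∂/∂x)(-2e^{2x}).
- 16 e^{2 x}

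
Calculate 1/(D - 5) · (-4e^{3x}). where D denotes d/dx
2 e^{3 x}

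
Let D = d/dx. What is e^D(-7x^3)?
- 7 x^{3} - 21 x^{2} - 21 x - 7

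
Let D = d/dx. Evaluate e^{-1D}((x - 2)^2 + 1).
x^{2} - 6 x + 10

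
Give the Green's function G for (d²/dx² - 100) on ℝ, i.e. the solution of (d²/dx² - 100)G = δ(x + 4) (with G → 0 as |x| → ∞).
-\frac{e^{-10|x + 4|}}{20}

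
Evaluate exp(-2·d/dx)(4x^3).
4 x^{3} - 24 x^{2} + 48 x - 32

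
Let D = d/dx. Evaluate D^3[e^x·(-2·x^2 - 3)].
\left(- 2 x^{2} - 12 x - 15\right) e^{x}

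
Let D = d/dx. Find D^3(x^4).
24 x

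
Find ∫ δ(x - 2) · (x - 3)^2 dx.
1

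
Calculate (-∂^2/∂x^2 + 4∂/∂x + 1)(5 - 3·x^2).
- 3 x^{2} - 24 x + 11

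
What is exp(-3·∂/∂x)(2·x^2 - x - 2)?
2 x^{2} - 13 x + 19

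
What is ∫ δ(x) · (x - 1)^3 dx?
-1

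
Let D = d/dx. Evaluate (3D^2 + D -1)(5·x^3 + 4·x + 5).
- 5 x^{3} + 15 x^{2} + 86 x - 1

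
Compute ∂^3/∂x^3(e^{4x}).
64 e^{4 x}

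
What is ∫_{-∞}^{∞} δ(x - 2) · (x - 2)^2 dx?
0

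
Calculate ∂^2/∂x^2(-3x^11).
- 330 x^{9}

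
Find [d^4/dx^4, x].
4\frac{d^{3}}{dx^{3}}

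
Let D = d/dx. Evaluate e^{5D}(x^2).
x^{2} + 10 x + 25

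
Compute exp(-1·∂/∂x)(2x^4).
2 x^{4} - 8 x^{3} + 12 x^{2} - 8 x + 2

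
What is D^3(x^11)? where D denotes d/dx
990 x^{8}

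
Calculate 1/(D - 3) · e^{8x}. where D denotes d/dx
\frac{e^{8 x}}{5}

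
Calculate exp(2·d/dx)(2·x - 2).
2 x + 2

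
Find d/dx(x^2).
2 x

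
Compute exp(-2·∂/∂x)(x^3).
x^{3} - 6 x^{2} + 12 x - 8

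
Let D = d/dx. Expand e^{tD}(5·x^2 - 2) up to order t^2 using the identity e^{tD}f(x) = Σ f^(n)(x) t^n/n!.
5 t^{2} + 10 t x + 5 x^{2} - 2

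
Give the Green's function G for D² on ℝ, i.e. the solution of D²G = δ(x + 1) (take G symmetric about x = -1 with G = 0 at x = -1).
\frac{|x + 1|}{2}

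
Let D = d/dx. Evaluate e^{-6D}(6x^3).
6 x^{3} - 108 x^{2} + 648 x - 1296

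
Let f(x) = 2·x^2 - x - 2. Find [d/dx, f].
4 x - 1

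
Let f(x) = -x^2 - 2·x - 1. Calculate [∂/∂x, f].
- 2 x - 2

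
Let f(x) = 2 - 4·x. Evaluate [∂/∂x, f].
-4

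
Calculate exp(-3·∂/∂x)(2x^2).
2 x^{2} - 12 x + 18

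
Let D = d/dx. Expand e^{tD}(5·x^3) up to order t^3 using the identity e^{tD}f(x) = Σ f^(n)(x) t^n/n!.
5 t^{3} + 15 t^{2} x + 15 t x^{2} + 5 x^{3}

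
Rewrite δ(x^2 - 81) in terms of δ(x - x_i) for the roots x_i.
\frac{\delta(x - 9) + \delta(x + 9)}{18}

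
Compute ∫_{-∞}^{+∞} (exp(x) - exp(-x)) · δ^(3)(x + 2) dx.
- 2 \cosh{\left(2 \right)}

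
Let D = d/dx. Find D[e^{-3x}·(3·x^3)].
9 x^{2} \left(1 - x\right) e^{- 3 x}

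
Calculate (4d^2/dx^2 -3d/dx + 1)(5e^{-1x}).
40 e^{- x}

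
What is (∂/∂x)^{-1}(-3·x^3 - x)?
- \frac{3 x^{4}}{4} - \frac{x^{2}}{2}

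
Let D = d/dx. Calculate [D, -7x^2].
- 14 x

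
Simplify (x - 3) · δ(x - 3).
0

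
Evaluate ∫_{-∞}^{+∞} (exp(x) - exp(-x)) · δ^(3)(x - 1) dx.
- 2 \cosh{\left(1 \right)}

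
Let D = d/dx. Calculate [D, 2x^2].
4 x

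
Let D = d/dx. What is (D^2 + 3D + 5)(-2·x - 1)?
- 10 x - 11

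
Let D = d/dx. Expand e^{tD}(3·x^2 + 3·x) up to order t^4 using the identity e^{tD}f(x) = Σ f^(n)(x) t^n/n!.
3 t^{2} + 3 t \left(2 x + 1\right) + 3 x^{2} + 3 x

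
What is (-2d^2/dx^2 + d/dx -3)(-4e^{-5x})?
232 e^{- 5 x}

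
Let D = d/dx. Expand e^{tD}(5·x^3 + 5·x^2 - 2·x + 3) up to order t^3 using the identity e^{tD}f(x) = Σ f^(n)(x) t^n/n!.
5 t^{3} + t^{2} \left(15 x + 5\right) + t \left(15 x^{2} + 10 x - 2\right) + 5 x^{3} + 5 x^{2} - 2 x + 3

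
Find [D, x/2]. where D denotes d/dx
\frac{1}{2}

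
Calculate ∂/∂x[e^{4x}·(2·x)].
\left(8 x + 2\right) e^{4 x}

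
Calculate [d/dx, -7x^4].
- 28 x^{3}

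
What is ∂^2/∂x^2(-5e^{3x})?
- 45 e^{3 x}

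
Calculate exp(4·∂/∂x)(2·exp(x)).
2 e^{x + 4}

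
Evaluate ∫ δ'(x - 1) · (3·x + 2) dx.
-3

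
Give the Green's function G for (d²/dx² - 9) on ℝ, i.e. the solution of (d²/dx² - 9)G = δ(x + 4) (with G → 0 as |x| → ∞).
-\frac{e^{-3|x + 4|}}{6}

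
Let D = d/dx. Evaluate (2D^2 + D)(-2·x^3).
6 x \left(- x - 4\right)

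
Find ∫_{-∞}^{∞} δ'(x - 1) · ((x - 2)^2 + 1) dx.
2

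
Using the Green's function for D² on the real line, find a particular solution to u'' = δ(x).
\frac{|x|}{2}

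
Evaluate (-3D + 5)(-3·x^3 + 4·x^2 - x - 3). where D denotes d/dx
- 15 x^{3} + 47 x^{2} - 29 x - 12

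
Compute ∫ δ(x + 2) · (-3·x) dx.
6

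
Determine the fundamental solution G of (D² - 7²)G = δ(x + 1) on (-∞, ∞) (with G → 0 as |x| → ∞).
-\frac{e^{-7|x + 1|}}{14}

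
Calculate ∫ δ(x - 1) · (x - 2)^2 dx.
1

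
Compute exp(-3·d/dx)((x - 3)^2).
x^{2} - 12 x + 36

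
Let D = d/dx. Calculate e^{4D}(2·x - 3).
2 x + 5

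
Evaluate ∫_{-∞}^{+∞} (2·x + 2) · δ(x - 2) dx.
6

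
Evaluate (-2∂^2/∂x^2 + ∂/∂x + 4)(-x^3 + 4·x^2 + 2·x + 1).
- 4 x^{3} + 13 x^{2} + 28 x - 10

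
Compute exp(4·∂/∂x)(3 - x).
- x - 1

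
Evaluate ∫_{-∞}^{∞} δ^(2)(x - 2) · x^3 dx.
12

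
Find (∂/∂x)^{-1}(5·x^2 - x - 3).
\frac{5 x^{3}}{3} - \frac{x^{2}}{2} - 3 x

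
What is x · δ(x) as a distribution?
0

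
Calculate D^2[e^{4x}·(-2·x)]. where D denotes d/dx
\left(- 32 x - 16\right) e^{4 x}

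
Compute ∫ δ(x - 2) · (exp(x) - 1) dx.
-1 + e^{2}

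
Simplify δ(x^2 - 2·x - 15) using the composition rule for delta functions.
\frac{\delta(x + 3) + \delta(x - 5)}{8}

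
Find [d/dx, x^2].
2 x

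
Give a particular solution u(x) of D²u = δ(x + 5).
\frac{|x + 5|}{2}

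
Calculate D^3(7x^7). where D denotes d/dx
1470 x^{4}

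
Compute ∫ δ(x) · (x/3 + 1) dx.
1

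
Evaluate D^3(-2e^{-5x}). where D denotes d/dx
250 e^{- 5 x}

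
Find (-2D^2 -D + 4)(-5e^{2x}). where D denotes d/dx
30 e^{2 x}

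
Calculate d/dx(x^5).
5 x^{4}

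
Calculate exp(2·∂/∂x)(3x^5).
3 x^{5} + 30 x^{4} + 120 x^{3} + 240 x^{2} + 240 x + 96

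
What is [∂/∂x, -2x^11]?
- 22 x^{10}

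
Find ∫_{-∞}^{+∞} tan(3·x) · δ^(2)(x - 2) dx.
\frac{18 \tan{\left(6 \right)}}{\cos^{2}{\left(6 \right)}}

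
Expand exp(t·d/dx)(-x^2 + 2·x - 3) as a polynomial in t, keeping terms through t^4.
- t^{2} - 2 t \left(x - 1\right) - x^{2} + 2 x - 3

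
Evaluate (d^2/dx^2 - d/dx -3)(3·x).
- 9 x - 3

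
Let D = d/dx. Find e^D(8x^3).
8 x^{3} + 24 x^{2} + 24 x + 8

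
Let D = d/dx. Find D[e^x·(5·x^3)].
5 x^{2} \left(x + 3\right) e^{x}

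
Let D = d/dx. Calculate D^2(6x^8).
336 x^{6}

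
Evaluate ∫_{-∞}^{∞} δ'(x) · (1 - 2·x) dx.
2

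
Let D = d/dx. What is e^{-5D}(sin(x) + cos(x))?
\sqrt{2} \cos{\left(- x + \frac{\pi}{4} + 5 \right)}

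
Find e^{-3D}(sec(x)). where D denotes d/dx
\sec{\left(x - 3 \right)}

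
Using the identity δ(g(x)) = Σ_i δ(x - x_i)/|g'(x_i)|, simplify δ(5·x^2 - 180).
\frac{\delta(x - 6) + \delta(x + 6)}{60}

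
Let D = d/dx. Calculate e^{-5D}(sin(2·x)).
\sin{\left(2 x - 10 \right)}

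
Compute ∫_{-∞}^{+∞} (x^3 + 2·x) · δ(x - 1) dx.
3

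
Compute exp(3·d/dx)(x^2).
x^{2} + 6 x + 9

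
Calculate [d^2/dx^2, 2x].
4\frac{d}{dx}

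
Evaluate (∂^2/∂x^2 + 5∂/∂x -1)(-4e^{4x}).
- 140 e^{4 x}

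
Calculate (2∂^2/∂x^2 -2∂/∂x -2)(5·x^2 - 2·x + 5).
- 10 x^{2} - 16 x + 14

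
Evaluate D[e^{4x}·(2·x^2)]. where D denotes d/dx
4 x \left(2 x + 1\right) e^{4 x}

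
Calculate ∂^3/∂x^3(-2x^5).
- 120 x^{2}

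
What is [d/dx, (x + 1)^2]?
2 x + 2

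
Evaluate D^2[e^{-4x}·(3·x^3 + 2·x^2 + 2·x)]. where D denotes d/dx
2 \left(24 x^{3} - 20 x^{2} + 9 x - 6\right) e^{- 4 x}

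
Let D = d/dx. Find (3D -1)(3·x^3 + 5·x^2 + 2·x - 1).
- 3 x^{3} + 22 x^{2} + 28 x + 7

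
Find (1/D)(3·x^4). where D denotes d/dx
\frac{3 x^{5}}{5}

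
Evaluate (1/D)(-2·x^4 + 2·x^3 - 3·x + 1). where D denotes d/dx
- \frac{2 x^{5}}{5} + \frac{x^{4}}{2} - \frac{3 x^{2}}{2} + x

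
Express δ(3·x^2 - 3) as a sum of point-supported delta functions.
\frac{\delta(x - 1) + \delta(x + 1)}{6}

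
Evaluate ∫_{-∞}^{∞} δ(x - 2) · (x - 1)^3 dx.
1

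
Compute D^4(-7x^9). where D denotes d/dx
- 21168 x^{5}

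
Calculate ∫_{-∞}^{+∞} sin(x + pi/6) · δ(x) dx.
\frac{1}{2}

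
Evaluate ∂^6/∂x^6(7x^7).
35280 x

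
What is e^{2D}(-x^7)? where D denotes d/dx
- x^{7} - 14 x^{6} - 84 x^{5} - 280 x^{4} - 560 x^{3} - 672 x^{2} - 448 x - 128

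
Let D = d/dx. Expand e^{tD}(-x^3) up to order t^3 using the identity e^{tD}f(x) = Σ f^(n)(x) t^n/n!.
- t^{3} - 3 t^{2} x - 3 t x^{2} - x^{3}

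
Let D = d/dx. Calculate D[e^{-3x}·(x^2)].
x \left(2 - 3 x\right) e^{- 3 x}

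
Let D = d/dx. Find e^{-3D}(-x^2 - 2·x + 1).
- x^{2} + 4 x - 2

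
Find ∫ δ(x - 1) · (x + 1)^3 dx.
8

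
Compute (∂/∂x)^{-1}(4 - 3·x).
- \frac{3 x^{2}}{2} + 4 x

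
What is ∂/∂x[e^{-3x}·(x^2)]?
x \left(2 - 3 x\right) e^{- 3 x}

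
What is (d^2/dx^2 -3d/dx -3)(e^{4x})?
e^{4 x}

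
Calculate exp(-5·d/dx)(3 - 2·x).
13 - 2 x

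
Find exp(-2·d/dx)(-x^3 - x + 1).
- x^{3} + 6 x^{2} - 13 x + 11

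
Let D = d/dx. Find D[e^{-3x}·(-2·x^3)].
6 x^{2} \left(x - 1\right) e^{- 3 x}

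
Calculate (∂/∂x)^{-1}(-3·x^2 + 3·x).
- x^{3} + \frac{3 x^{2}}{2}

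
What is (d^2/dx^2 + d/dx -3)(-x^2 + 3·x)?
3 x^{2} - 11 x + 1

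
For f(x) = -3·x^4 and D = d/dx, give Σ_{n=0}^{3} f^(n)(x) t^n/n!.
3 x \left(- 4 t^{3} - 6 t^{2} x - 4 t x^{2} - x^{3}\right)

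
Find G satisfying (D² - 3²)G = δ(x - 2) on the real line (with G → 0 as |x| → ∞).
-\frac{e^{-3|x - 2|}}{6}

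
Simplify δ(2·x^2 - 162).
\frac{\delta(x - 9) + \delta(x + 9)}{36}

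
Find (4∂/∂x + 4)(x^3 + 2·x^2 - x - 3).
4 x^{3} + 20 x^{2} + 12 x - 16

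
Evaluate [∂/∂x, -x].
-1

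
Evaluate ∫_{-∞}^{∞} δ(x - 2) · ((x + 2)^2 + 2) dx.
18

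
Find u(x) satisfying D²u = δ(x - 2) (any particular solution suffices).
\frac{|x - 2|}{2}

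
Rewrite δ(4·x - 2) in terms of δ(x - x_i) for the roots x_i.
\frac{\delta(x - 1/2)}{4}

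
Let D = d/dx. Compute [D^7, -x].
-7D^{6}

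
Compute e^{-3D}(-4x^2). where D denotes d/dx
- 4 x^{2} + 24 x - 36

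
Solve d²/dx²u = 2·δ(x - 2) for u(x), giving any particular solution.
|x - 2|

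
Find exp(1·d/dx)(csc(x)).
\csc{\left(x + 1 \right)}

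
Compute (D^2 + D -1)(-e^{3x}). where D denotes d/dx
- 11 e^{3 x}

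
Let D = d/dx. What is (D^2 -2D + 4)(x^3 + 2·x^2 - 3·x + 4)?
4 x^{3} + 2 x^{2} - 14 x + 26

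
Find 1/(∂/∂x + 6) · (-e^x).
- \frac{e^{x}}{7}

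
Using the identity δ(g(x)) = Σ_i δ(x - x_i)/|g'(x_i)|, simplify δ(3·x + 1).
\frac{\delta(x + 1/3)}{3}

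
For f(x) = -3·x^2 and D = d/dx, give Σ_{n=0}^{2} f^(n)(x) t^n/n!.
- 3 t^{2} - 6 t x - 3 x^{2}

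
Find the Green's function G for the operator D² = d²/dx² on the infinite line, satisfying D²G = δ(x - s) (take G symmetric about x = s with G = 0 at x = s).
\frac{|x - s|}{2}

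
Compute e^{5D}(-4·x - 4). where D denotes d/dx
- 4 x - 24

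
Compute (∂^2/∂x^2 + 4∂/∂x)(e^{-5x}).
5 e^{- 5 x}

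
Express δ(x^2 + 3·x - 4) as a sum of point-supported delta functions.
\frac{\delta(x - 1) + \delta(x + 4)}{5}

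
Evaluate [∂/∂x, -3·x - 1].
-3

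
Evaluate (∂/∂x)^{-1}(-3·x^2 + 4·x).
- x^{3} + 2 x^{2}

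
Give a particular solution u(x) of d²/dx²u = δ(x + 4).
\frac{|x + 4|}{2}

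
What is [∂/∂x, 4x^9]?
36 x^{8}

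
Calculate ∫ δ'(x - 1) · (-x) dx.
1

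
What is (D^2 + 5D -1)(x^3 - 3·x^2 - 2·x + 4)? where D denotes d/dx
- x^{3} + 18 x^{2} - 22 x - 20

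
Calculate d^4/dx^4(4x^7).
3360 x^{3}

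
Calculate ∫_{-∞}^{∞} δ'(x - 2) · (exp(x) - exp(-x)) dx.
- 2 \cosh{\left(2 \right)}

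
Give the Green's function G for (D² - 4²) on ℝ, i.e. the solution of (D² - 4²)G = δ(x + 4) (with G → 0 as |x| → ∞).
-\frac{e^{-4|x + 4|}}{8}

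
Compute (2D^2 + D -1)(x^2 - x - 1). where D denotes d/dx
- x^{2} + 3 x + 4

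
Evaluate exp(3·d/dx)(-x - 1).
- x - 4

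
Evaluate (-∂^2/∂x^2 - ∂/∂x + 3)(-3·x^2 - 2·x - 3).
- 9 x^{2} - 1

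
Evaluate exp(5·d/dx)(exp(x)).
e^{x + 5}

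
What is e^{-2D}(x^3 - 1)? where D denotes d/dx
x^{3} - 6 x^{2} + 12 x - 9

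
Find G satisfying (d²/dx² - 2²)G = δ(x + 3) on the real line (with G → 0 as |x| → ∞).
-\frac{e^{-2|x + 3|}}{4}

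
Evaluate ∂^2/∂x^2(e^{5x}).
25 e^{5 x}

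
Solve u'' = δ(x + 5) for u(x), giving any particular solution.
\frac{|x + 5|}{2}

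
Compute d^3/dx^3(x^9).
504 x^{6}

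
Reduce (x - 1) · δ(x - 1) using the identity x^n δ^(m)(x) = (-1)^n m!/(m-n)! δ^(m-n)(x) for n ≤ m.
0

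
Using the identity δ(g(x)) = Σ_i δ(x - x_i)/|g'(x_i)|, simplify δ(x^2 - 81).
\frac{\delta(x - 9) + \delta(x + 9)}{18}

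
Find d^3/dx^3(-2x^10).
- 1440 x^{7}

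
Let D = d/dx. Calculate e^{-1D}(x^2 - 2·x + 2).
x^{2} - 4 x + 5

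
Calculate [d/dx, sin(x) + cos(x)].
- \sin{\left(x \right)} + \cos{\left(x \right)}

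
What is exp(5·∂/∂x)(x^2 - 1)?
x^{2} + 10 x + 24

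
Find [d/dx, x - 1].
1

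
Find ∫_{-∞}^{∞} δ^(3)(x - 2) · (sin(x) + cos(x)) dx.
- \sin{\left(2 \right)} + \cos{\left(2 \right)}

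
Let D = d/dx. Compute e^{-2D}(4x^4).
4 x^{4} - 32 x^{3} + 96 x^{2} - 128 x + 64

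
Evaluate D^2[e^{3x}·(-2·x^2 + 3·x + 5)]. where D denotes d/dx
\left(- 18 x^{2} + 3 x + 59\right) e^{3 x}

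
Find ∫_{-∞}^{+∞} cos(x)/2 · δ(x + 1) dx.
\frac{\cos{\left(1 \right)}}{2}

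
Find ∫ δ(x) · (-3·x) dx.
0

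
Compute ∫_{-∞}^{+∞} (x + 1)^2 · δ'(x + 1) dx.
0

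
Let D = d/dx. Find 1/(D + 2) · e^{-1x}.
e^{- x}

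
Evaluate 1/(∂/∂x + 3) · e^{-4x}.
- e^{- 4 x}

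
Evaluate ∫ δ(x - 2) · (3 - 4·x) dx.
-5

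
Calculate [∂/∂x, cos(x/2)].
- \frac{\sin{\left(\frac{x}{2} \right)}}{2}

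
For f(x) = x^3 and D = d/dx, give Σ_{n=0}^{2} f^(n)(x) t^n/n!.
x \left(3 t^{2} + 3 t x + x^{2}\right)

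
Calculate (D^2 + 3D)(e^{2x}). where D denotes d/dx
10 e^{2 x}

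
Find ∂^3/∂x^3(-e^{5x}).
- 125 e^{5 x}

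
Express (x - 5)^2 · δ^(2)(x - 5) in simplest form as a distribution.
2\delta(x - 5)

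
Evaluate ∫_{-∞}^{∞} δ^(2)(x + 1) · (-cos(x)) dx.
\cos{\left(1 \right)}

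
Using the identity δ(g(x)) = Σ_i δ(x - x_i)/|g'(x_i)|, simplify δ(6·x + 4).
\frac{\delta(x + 2/3)}{6}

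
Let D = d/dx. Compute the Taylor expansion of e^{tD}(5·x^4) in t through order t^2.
5 x^{2} \left(6 t^{2} + 4 t x + x^{2}\right)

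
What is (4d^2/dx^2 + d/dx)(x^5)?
5 x^{3} \left(x + 16\right)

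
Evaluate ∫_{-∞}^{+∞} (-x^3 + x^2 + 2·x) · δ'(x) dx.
-2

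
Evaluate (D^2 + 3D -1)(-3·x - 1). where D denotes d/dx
3 x - 8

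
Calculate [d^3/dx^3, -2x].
-6\frac{d^{2}}{dx^{2}}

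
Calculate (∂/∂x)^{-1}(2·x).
x^{2}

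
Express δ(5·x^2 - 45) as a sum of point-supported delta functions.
\frac{\delta(x - 3) + \delta(x + 3)}{30}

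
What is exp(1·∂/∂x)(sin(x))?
\sin{\left(x + 1 \right)}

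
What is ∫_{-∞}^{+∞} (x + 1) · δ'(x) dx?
-1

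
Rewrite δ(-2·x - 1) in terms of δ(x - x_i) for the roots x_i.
\frac{\delta(x + 1/2)}{2}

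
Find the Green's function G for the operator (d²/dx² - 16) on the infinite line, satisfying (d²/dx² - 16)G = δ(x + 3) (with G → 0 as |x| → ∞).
-\frac{e^{-4|x + 3|}}{8}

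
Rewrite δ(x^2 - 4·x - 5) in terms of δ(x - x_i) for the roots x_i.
\frac{\delta(x - 5) + \delta(x + 1)}{6}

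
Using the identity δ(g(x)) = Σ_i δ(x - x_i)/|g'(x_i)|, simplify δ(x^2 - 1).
\frac{\delta(x - 1) + \delta(x + 1)}{2}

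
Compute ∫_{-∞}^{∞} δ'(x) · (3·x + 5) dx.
-3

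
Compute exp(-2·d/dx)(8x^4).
8 x^{4} - 64 x^{3} + 192 x^{2} - 256 x + 128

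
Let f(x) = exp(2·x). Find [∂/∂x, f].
2 e^{2 x}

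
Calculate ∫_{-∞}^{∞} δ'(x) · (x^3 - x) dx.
1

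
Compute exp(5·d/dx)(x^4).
x^{4} + 20 x^{3} + 150 x^{2} + 500 x + 625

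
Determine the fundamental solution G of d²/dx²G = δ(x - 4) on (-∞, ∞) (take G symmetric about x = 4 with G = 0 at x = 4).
\frac{|x - 4|}{2}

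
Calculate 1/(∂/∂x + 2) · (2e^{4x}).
\frac{e^{4 x}}{3}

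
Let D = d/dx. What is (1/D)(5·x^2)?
\frac{5 x^{3}}{3}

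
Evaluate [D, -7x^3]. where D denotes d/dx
- 21 x^{2}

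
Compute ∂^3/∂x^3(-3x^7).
- 630 x^{4}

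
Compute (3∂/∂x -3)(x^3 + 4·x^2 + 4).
- 3 x^{3} - 3 x^{2} + 24 x - 12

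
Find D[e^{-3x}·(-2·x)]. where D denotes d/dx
2 \left(3 x - 1\right) e^{- 3 x}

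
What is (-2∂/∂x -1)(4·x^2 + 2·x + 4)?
- 4 x^{2} - 18 x - 8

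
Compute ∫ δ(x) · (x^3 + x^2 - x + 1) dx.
1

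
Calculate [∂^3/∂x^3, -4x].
-12\frac{d^{2}}{dx^{2}}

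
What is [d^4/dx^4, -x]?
-4\frac{d^{3}}{dx^{3}}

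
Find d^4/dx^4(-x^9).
- 3024 x^{5}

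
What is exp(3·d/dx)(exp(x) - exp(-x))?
2 \sinh{\left(x + 3 \right)}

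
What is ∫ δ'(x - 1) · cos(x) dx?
\sin{\left(1 \right)}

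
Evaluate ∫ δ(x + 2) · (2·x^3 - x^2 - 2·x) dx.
-16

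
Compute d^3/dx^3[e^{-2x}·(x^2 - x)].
8 \left(- x^{2} + 4 x - 3\right) e^{- 2 x}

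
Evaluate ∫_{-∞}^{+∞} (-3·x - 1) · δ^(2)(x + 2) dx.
0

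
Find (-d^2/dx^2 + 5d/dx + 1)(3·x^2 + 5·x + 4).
3 x^{2} + 35 x + 23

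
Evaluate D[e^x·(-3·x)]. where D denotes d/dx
3 \left(- x - 1\right) e^{x}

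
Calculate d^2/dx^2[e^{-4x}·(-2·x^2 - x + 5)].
4 \left(- 8 x^{2} + 4 x + 21\right) e^{- 4 x}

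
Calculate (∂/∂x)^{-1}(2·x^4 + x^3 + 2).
\frac{2 x^{5}}{5} + \frac{x^{4}}{4} + 2 x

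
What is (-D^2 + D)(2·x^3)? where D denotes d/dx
6 x \left(x - 2\right)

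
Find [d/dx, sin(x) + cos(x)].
- \sin{\left(x \right)} + \cos{\left(x \right)}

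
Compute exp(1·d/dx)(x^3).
x^{3} + 3 x^{2} + 3 x + 1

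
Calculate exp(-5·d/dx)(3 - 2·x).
13 - 2 x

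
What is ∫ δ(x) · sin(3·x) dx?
0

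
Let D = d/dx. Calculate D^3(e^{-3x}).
- 27 e^{- 3 x}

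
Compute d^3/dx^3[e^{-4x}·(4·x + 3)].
- 256 x e^{- 4 x}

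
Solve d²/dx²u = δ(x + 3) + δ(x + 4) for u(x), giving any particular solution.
\frac{|x + 3|}{2} + \frac{|x + 4|}{2}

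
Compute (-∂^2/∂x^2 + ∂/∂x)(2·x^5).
10 x^{3} \left(x - 4\right)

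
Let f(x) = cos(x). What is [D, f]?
- \sin{\left(x \right)}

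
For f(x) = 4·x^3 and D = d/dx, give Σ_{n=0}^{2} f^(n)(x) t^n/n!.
4 x \left(3 t^{2} + 3 t x + x^{2}\right)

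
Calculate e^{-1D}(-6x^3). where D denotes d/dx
- 6 x^{3} + 18 x^{2} - 18 x + 6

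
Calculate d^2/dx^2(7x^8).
392 x^{6}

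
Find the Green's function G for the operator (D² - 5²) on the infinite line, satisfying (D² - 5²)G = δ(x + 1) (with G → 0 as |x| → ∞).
-\frac{e^{-5|x + 1|}}{10}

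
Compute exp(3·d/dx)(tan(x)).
\tan{\left(x + 3 \right)}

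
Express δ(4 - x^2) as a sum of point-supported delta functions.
\frac{\delta(x - 2) + \delta(x + 2)}{4}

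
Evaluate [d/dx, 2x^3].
6 x^{2}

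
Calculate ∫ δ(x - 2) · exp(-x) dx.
e^{-2}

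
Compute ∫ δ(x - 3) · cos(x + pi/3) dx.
\cos{\left(\frac{\pi}{3} + 3 \right)}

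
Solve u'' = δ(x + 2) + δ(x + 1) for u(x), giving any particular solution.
\frac{|x + 2|}{2} + \frac{|x + 1|}{2}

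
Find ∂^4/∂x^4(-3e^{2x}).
- 48 e^{2 x}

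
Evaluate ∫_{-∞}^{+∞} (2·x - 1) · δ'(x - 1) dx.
-2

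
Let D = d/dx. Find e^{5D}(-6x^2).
- 6 x^{2} - 60 x - 150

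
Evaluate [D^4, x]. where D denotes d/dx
4D^{3}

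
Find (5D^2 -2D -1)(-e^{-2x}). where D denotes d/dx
- 23 e^{- 2 x}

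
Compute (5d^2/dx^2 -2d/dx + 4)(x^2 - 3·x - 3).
4 x^{2} - 16 x + 4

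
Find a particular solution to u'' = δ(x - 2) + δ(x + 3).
\frac{|x - 2|}{2} + \frac{|x + 3|}{2}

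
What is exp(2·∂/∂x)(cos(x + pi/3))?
\cos{\left(x + \frac{\pi}{3} + 2 \right)}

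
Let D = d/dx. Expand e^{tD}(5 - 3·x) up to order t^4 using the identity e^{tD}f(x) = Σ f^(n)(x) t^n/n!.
- 3 t - 3 x + 5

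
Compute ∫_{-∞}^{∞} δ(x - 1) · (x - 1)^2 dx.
0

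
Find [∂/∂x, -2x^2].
- 4 x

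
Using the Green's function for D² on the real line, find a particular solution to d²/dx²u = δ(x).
\frac{|x|}{2}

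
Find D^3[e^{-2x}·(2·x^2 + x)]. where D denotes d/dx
4 \left(- 4 x^{2} + 10 x - 3\right) e^{- 2 x}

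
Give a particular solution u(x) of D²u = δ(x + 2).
\frac{|x + 2|}{2}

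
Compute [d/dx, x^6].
6 x^{5}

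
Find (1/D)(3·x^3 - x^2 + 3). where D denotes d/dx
\frac{3 x^{4}}{4} - \frac{x^{3}}{3} + 3 x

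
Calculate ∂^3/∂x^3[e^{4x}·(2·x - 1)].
\left(128 x + 32\right) e^{4 x}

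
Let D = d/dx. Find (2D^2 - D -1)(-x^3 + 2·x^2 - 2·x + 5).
x^{3} + x^{2} - 14 x + 5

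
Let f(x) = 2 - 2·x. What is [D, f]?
-2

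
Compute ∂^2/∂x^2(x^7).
42 x^{5}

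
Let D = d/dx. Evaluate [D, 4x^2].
8 x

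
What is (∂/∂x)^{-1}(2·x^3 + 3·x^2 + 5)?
\frac{x^{4}}{2} + x^{3} + 5 x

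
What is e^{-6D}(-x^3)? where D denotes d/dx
- x^{3} + 18 x^{2} - 108 x + 216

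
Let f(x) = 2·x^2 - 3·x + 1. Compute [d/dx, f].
4 x - 3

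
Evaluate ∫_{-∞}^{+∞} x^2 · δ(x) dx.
0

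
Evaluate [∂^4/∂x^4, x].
4\frac{d^{3}}{dx^{3}}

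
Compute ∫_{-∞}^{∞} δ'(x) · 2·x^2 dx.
0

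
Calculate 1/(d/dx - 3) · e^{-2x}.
- \frac{e^{- 2 x}}{5}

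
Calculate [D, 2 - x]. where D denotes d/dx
-1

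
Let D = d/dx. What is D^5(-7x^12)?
- 665280 x^{7}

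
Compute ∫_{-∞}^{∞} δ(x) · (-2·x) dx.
0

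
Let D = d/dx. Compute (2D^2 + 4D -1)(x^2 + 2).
- x^{2} + 8 x + 2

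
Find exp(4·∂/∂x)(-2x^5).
- 2 x^{5} - 40 x^{4} - 320 x^{3} - 1280 x^{2} - 2560 x - 2048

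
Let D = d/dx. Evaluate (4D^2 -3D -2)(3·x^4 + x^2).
- 6 x^{4} - 36 x^{3} + 142 x^{2} - 6 x + 8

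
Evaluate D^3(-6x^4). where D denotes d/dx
- 144 x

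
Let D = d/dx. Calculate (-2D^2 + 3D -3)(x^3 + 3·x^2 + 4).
- 3 x^{3} + 6 x - 24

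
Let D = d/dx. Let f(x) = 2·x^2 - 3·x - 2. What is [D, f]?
4 x - 3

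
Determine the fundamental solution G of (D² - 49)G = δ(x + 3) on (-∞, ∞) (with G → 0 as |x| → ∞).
-\frac{e^{-7|x + 3|}}{14}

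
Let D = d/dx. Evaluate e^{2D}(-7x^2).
- 7 x^{2} - 28 x - 28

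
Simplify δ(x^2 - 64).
\frac{\delta(x - 8) + \delta(x + 8)}{16}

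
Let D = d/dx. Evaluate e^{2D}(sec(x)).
\sec{\left(x + 2 \right)}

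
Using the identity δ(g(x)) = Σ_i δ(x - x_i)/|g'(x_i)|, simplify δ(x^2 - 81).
\frac{\delta(x - 9) + \delta(x + 9)}{18}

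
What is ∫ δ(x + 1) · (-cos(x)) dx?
- \cos{\left(1 \right)}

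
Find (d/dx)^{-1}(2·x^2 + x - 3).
\frac{2 x^{3}}{3} + \frac{x^{2}}{2} - 3 x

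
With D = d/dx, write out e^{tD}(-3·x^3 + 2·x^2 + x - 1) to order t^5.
- 3 t^{3} + t^{2} \left(2 - 9 x\right) + t \left(- 9 x^{2} + 4 x + 1\right) - 3 x^{3} + 2 x^{2} + x - 1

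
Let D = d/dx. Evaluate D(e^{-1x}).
- e^{- x}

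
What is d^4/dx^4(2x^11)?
15840 x^{7}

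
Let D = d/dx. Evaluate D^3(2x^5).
120 x^{2}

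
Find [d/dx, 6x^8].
48 x^{7}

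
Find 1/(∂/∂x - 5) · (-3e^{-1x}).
\frac{e^{- x}}{2}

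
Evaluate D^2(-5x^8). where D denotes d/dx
- 280 x^{6}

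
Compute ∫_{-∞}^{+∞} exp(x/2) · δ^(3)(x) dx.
- \frac{1}{8}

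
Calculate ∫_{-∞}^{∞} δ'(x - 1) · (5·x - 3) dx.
-5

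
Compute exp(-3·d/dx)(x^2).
x^{2} - 6 x + 9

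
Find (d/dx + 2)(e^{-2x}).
0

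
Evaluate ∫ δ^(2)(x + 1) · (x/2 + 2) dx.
0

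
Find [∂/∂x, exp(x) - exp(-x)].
2 \cosh{\left(x \right)}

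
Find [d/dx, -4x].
-4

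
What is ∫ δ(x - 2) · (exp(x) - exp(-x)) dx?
2 \sinh{\left(2 \right)}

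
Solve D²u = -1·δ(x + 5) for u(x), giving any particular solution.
-\frac{|x + 5|}{2}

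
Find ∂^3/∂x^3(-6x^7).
- 1260 x^{4}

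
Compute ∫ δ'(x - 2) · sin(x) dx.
- \cos{\left(2 \right)}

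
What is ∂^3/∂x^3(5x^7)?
1050 x^{4}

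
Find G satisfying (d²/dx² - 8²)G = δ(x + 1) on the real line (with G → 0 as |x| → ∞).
-\frac{e^{-8|x + 1|}}{16}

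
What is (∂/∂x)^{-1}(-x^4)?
- \frac{x^{5}}{5}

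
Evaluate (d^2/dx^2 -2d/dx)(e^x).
- e^{x}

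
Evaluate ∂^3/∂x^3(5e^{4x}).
320 e^{4 x}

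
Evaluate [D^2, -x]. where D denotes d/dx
-2D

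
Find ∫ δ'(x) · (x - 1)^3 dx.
-3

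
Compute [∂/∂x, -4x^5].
- 20 x^{4}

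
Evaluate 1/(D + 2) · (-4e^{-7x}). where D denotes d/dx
\frac{4 e^{- 7 x}}{5}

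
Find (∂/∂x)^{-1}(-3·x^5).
- \frac{x^{6}}{2}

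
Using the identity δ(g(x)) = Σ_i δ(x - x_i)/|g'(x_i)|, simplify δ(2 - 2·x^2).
\frac{\delta(x - 1) + \delta(x + 1)}{4}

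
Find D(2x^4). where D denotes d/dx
8 x^{3}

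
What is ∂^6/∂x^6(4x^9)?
241920 x^{3}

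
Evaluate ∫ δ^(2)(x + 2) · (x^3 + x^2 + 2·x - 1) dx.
-10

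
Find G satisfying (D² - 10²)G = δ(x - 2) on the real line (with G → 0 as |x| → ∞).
-\frac{e^{-10|x - 2|}}{20}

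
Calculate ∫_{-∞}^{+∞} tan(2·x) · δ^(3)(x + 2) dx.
- 48 \tan^{4}{\left(4 \right)} - 64 \tan^{2}{\left(4 \right)} - 16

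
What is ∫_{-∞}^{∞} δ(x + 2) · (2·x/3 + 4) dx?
\frac{8}{3}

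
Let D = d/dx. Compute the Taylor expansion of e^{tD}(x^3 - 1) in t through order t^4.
t^{3} + 3 t^{2} x + 3 t x^{2} + x^{3} - 1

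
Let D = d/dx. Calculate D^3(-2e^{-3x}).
54 e^{- 3 x}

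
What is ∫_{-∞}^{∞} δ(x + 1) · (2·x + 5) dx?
3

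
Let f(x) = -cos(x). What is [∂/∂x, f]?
\sin{\left(x \right)}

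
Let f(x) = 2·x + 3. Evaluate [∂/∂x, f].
2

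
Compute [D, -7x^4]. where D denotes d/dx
- 28 x^{3}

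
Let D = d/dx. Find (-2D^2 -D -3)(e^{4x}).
- 39 e^{4 x}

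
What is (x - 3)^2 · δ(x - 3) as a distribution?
0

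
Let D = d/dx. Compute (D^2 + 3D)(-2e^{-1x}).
4 e^{- x}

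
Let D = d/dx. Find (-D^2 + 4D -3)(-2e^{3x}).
0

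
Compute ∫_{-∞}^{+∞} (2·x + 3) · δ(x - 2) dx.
7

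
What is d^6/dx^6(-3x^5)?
0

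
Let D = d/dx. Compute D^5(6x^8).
40320 x^{3}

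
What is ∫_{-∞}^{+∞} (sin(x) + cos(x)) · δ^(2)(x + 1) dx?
- \cos{\left(1 \right)} + \sin{\left(1 \right)}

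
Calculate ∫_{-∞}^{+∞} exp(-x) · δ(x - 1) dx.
e^{-1}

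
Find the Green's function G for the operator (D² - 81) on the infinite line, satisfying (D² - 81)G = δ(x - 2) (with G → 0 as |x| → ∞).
-\frac{e^{-9|x - 2|}}{18}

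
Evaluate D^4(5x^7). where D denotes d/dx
4200 x^{3}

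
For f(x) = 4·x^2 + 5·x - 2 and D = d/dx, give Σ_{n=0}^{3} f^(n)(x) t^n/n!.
4 t^{2} + t \left(8 x + 5\right) + 4 x^{2} + 5 x - 2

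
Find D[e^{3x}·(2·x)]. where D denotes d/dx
\left(6 x + 2\right) e^{3 x}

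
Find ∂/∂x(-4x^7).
- 28 x^{6}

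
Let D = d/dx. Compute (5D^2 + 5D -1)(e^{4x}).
99 e^{4 x}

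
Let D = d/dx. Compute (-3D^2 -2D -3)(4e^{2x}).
- 76 e^{2 x}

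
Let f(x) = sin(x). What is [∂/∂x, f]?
\cos{\left(x \right)}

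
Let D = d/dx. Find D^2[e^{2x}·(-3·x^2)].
\left(- 12 x^{2} - 24 x - 6\right) e^{2 x}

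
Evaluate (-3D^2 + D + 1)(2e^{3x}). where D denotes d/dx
- 46 e^{3 x}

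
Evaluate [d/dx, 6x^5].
30 x^{4}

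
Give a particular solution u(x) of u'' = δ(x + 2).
\frac{|x + 2|}{2}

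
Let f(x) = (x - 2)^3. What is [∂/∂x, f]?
3 \left(x - 2\right)^{2}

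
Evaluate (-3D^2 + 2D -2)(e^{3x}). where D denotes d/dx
- 23 e^{3 x}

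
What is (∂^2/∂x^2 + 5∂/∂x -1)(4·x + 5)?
15 - 4 x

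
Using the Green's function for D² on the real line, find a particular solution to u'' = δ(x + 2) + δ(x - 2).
\frac{|x + 2|}{2} + \frac{|x - 2|}{2}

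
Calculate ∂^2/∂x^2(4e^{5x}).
100 e^{5 x}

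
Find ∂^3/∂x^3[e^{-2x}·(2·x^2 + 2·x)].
16 x \left(2 - x\right) e^{- 2 x}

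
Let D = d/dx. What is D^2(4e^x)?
4 e^{x}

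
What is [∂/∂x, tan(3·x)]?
\frac{3}{\cos^{2}{\left(3 x \right)}}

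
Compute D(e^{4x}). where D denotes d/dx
4 e^{4 x}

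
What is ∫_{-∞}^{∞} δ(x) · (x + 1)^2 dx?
1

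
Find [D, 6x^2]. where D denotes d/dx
12 x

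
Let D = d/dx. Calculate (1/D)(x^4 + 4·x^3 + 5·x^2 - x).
\frac{x^{5}}{5} + x^{4} + \frac{5 x^{3}}{3} - \frac{x^{2}}{2}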